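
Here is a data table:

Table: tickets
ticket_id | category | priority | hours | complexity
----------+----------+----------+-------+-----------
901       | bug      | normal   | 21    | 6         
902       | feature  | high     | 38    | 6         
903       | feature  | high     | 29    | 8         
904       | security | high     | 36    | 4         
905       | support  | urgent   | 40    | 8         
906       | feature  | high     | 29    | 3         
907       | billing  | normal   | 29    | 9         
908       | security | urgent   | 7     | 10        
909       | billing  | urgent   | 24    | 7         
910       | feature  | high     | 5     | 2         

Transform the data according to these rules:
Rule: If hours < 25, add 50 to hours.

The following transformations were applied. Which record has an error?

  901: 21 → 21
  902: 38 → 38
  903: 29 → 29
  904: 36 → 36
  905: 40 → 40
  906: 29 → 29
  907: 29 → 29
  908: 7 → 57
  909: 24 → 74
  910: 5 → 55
Record 901 has an error. The correct transformed value should be 71, not 21.

Step 1: Check each record against the rule
Step 2: Record 901 has hours = 21
Step 3: Since 21 < 25, the bonus should have been applied
Step 4: Correct value = 71, but claimed value = 21
Conclusion: Record 901 has the error.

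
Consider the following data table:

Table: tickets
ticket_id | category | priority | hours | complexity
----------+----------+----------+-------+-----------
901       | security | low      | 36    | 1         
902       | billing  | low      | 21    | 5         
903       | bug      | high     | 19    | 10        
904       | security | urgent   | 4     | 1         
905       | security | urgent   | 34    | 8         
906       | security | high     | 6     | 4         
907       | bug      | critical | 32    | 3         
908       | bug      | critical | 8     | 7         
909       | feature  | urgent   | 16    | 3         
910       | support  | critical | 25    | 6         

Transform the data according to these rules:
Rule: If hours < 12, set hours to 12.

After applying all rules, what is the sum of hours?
219

Step 1: 3 records have hours < 12
Step 2: These records originally summed to 18
Step 3: After setting to minimum: 3 × 12 = 36
Step 4: Unaffected records sum: 183
Step 5: Final sum = 36 + 183 = 219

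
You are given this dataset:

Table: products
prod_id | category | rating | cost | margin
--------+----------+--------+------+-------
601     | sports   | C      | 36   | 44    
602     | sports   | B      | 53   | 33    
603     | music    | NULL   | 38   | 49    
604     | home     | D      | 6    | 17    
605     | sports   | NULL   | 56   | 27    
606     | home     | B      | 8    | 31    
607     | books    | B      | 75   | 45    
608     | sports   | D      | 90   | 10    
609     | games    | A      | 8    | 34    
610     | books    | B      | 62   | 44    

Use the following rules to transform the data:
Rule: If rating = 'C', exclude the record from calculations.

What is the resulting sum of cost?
396

Step 1: Identify records where rating = 'C'
Step 2: The excluded records sum to 36
Step 3: Original total cost = 432
Step 4: Remaining total = 432 - 36 = 396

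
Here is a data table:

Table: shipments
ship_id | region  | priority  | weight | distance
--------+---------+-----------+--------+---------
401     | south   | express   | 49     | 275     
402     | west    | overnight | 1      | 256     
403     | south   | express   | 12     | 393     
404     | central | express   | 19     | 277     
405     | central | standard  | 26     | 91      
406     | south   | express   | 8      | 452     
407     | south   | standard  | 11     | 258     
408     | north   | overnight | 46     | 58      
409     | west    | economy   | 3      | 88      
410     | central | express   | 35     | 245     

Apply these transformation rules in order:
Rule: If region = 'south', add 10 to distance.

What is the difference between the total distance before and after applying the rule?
40

Step 1: Original sum of distance = 2393
Step 2: 4 records have region = 'south'
Step 3: Each affected record changes by 10
Step 4: Total change = 4 × 10 = 40
Step 5: New sum = 2393 + 40 = 2433
Step 6: Difference = |2433 - 2393| = 40
        (Sum increased by 40)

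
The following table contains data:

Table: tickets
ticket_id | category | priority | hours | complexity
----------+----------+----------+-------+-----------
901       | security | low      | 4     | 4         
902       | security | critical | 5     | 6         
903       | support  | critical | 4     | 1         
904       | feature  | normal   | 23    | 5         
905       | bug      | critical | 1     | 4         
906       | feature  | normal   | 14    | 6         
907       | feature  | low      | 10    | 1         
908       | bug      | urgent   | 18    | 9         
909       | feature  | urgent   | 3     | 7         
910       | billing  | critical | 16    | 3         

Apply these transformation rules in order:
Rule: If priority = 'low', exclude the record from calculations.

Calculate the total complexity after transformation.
41

Step 1: Identify records where priority = 'low'
Step 2: The excluded records sum to 5
Step 3: Original total complexity = 46
Step 4: Remaining total = 46 - 5 = 41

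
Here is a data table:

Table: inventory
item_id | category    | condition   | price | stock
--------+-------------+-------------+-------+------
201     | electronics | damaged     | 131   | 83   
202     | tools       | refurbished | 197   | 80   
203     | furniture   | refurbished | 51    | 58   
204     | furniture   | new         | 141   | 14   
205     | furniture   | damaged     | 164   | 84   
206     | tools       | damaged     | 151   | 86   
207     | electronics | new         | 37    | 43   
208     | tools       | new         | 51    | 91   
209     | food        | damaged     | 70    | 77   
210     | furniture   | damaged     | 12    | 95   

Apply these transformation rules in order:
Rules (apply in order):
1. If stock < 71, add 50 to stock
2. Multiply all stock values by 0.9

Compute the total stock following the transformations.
774.9

Step 1: Apply Rule 1 - Add 50 to records with stock < 71
  - 3 records affected: 115 + (3 × 50) = 265
  - Unaffected records: 596
  - Sum after Rule 1: 861
Step 2: Apply Rule 2 - Multiply all by 0.9
  - 861 × 0.9 = 774.9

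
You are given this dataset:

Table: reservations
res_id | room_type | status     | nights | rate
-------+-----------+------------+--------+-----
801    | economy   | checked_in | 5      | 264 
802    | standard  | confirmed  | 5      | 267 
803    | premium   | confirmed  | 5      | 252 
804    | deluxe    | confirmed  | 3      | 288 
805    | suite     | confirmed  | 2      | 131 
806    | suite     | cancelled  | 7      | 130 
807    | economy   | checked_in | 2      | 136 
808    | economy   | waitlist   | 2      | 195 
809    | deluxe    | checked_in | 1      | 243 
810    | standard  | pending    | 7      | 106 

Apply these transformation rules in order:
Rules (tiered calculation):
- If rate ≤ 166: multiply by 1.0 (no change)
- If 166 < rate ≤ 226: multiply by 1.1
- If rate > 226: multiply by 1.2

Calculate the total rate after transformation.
2294.3

Step 1: Tier 1 (rate ≤ 166): 4 records, sum = 503 × 1.0 = 503.0
Step 2: Tier 2 (166 < rate ≤ 226): 1 records, sum = 195 × 1.1 = 214.5
Step 3: Tier 3 (rate > 226): 5 records, sum = 1314 × 1.2 = 1576.8
Step 4: Final sum = 503.0 + 214.5 + 1576.8 = 2294.3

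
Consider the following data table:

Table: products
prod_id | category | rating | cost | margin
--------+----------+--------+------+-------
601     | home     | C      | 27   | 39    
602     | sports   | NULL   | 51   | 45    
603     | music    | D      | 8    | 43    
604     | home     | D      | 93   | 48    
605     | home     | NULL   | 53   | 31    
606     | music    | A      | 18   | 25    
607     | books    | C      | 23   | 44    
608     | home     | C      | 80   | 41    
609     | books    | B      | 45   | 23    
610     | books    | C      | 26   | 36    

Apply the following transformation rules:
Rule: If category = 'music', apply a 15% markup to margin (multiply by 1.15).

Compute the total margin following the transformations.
385.2

Step 1: Records with category = 'music' have total margin = 68
Step 2: Apply multiplier: 68 × 1.15 = 78.2
Step 3: Other records total: 307
Step 4: Final sum = 78.2 + 307 = 385.2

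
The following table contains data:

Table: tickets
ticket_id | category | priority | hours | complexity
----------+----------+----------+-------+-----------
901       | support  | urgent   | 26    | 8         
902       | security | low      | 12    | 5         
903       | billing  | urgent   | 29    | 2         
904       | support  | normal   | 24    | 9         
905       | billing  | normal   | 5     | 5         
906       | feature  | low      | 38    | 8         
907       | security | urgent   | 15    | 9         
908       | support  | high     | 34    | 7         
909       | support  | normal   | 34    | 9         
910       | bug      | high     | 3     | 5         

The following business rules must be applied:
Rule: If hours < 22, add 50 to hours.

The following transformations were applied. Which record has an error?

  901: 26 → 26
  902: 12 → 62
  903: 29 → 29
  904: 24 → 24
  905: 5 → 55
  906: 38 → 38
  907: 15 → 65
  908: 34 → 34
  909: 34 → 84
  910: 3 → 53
Record 909 has an error. The correct transformed value should be 34, not 84.

Step 1: Check each record against the rule
Step 2: Record 909 has hours = 34
Step 3: Since 34 >= 22, the bonus should not have been applied
Step 4: Correct value = 34, but claimed value = 84
Conclusion: Record 909 has the error.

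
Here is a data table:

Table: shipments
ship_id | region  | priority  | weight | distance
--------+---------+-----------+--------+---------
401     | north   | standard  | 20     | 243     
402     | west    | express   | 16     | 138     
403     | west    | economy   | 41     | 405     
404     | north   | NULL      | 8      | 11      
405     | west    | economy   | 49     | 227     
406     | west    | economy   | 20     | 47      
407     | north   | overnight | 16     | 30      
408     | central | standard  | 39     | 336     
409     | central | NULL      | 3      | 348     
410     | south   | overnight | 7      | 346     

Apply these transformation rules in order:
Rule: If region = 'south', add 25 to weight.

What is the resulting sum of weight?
244

Step 1: Count records where region = 'south': 1
Step 2: Total bonus added: 1 × 25 = 25
Step 3: Original sum of weight: 219
Step 4: Final sum = 219 + 25 = 244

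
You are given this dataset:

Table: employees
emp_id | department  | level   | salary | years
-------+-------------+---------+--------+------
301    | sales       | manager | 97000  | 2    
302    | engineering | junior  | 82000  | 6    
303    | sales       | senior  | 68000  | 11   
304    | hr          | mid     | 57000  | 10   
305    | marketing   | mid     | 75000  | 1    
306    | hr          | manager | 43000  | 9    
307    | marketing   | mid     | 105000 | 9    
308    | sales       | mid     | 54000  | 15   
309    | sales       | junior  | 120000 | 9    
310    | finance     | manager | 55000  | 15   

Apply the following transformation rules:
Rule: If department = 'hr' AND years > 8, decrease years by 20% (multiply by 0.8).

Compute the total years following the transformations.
83.2

Step 1: Find records where department = 'hr' AND years > 8
Step 2: 2 records match, summing to 19
Step 3: After multiplier: 19 × 0.8 = 15.2
Step 4: Unaffected records sum: 68
Step 5: Final sum = 15.2 + 68 = 83.2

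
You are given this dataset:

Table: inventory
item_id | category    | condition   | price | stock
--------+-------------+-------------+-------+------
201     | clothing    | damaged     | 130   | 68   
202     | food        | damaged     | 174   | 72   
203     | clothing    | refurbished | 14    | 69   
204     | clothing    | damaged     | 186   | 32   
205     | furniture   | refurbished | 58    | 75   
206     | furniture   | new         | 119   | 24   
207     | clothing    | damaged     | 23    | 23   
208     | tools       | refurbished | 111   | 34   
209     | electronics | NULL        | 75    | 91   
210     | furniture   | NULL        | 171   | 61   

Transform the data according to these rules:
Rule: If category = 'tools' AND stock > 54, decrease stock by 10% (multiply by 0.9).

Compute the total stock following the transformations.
549

Step 1: Find records where category = 'tools' AND stock > 54
Step 2: 0 records match, summing to 0
Step 3: After multiplier: 0 × 0.9 = 0.0
Step 4: Unaffected records sum: 549
Step 5: Final sum = 0.0 + 549 = 549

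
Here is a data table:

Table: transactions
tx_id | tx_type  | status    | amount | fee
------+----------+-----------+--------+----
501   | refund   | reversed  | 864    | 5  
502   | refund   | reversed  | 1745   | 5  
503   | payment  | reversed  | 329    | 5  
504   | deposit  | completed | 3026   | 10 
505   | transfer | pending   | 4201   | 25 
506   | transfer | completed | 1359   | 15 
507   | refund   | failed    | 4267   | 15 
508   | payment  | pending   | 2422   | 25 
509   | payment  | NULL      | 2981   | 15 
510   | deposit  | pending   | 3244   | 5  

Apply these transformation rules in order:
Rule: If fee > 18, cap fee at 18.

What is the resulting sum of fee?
111

Step 1: 2 records have fee > 18
Step 2: These records originally summed to 50
Step 3: After capping: 2 × 18 = 36
Step 4: Unaffected records sum: 75
Step 5: Final sum = 36 + 75 = 111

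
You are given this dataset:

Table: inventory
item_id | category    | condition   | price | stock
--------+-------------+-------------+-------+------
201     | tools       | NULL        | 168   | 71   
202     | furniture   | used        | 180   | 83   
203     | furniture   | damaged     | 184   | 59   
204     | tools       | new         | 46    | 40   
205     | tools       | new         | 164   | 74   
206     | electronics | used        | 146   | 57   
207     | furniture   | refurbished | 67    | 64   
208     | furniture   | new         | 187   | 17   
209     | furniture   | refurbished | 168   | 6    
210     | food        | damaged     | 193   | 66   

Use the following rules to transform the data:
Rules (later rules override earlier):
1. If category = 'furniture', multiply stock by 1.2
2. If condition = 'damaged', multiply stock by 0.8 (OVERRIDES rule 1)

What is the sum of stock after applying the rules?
546.0

Step 1: Rule 2 takes priority for records with condition = 'damaged'
  - 2 records: 125 × 0.8 = 100.0
Step 2: Rule 1 applies to remaining records with category = 'furniture'
  - 4 records: 170 × 1.2 = 204.0
Step 3: Other records unchanged: 242
Step 4: Final sum = 100.0 + 204.0 + 242 = 546.0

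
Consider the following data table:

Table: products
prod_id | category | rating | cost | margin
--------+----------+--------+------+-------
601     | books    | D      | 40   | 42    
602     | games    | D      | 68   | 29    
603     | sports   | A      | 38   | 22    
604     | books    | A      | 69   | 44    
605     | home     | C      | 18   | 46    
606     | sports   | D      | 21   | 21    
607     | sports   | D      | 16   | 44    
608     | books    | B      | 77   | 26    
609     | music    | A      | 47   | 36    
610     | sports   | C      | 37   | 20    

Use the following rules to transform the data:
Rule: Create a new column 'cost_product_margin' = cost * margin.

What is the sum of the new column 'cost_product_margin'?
13931

Step 1: For each record, compute cost * margin
Example calculations:
  40 * 42 = 1680
  68 * 29 = 1972
  38 * 22 = 836
  ...
Step 2: Sum all derived values
Step 3: Total = 13931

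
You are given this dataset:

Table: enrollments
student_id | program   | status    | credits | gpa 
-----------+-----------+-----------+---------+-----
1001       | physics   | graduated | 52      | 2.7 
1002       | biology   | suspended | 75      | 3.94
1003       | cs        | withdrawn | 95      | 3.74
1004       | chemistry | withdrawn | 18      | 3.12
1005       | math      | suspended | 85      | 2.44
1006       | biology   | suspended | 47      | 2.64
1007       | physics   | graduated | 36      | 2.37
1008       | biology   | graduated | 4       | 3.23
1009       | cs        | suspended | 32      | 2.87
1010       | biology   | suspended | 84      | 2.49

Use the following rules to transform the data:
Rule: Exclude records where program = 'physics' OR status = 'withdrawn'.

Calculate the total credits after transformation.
327

Step 1: Find records where program = 'physics' OR status = 'withdrawn'
Step 2: 4 records match, summing to 201
Step 3: Original sum: 528
Step 4: Remaining sum = 528 - 201 = 327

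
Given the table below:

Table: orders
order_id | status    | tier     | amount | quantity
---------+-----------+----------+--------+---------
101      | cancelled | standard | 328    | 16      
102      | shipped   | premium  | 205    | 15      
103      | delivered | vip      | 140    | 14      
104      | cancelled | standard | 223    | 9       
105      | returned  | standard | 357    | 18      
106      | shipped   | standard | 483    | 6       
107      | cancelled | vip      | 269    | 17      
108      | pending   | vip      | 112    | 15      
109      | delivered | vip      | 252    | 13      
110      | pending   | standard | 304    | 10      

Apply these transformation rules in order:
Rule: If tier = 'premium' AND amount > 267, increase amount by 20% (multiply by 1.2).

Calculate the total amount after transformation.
2673

Step 1: Find records where tier = 'premium' AND amount > 267
Step 2: 0 records match, summing to 0
Step 3: After multiplier: 0 × 1.2 = 0.0
Step 4: Unaffected records sum: 2673
Step 5: Final sum = 0.0 + 2673 = 2673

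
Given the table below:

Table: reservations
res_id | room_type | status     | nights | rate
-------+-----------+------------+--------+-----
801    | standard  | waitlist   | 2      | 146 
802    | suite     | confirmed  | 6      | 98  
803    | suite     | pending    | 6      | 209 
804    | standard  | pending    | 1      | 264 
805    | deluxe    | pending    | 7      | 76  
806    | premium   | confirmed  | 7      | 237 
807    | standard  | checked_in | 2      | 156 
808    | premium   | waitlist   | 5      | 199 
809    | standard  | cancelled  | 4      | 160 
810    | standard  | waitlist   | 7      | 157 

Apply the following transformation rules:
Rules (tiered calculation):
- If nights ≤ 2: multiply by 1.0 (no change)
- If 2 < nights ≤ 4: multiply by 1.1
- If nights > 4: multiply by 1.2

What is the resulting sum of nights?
55.0

Step 1: Tier 1 (nights ≤ 2): 3 records, sum = 5 × 1.0 = 5.0
Step 2: Tier 2 (2 < nights ≤ 4): 1 records, sum = 4 × 1.1 = 4.4
Step 3: Tier 3 (nights > 4): 6 records, sum = 38 × 1.2 = 45.6
Step 4: Final sum = 5.0 + 4.4 + 45.6 = 55.0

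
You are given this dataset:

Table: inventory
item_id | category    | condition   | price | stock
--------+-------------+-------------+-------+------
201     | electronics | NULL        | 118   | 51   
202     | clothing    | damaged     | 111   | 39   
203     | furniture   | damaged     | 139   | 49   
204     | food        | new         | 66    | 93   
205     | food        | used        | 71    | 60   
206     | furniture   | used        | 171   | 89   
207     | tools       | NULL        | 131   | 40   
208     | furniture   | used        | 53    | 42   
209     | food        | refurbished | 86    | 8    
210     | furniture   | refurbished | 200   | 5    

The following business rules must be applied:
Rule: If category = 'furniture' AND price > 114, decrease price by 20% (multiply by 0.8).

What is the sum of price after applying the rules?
1044.0

Step 1: Find records where category = 'furniture' AND price > 114
Step 2: 3 records match, summing to 510
Step 3: After multiplier: 510 × 0.8 = 408.0
Step 4: Unaffected records sum: 636
Step 5: Final sum = 408.0 + 636 = 1044.0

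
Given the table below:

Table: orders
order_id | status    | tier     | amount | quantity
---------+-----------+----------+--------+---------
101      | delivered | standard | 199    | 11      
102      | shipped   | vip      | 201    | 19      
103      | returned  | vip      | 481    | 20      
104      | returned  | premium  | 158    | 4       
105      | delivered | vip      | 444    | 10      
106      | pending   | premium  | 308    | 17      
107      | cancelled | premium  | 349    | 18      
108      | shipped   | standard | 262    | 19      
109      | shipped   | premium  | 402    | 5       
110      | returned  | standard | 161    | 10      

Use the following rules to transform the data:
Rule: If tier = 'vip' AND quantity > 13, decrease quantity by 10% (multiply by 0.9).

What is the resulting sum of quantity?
129.1

Step 1: Find records where tier = 'vip' AND quantity > 13
Step 2: 2 records match, summing to 39
Step 3: After multiplier: 39 × 0.9 = 35.1
Step 4: Unaffected records sum: 94
Step 5: Final sum = 35.1 + 94 = 129.1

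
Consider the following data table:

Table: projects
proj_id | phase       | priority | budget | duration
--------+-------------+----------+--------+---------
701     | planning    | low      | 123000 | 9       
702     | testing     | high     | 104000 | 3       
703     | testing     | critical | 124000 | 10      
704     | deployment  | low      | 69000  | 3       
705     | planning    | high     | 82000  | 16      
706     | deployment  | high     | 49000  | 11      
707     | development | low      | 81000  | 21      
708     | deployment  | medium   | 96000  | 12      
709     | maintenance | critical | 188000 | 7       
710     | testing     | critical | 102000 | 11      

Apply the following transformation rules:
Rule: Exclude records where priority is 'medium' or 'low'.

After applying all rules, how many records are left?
6

Step 1: Count records to exclude
  - 1 (medium) + 3 (low) = 4 records
Step 2: Total records: 10
Step 3: Remaining = 10 - 4 = 6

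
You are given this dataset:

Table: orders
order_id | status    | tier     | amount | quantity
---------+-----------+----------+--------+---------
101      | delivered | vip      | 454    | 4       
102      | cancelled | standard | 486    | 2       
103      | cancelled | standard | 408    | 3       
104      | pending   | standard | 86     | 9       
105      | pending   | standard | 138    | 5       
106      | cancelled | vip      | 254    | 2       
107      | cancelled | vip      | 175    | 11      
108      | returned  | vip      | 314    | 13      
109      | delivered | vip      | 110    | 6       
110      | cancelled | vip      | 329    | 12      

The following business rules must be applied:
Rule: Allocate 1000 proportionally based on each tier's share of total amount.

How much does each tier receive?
standard: 405.95, vip: 594.05

Step 1: Calculate total amount = 2754
Step 2: Calculate each tier's proportion:
  standard: 1118/2754 = 40.60% → 405.95
  vip: 1636/2754 = 59.40% → 594.05
Step 3: Verify: sum of allocations ≈ 1000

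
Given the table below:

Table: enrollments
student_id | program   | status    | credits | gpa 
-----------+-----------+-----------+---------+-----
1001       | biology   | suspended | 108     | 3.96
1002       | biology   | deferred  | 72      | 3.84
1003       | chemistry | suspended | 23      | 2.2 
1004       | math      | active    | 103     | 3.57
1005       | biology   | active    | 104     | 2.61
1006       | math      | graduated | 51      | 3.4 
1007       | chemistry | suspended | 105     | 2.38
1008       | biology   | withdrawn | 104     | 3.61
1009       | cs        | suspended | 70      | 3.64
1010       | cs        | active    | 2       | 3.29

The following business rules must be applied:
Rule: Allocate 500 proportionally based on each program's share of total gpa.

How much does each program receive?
biology: 215.69, chemistry: 70.46, cs: 106.62, math: 107.23

Step 1: Calculate total gpa = 32.5
Step 2: Calculate each program's proportion:
  biology: 14.02/32.5 = 43.14% → 215.69
  chemistry: 4.58/32.5 = 14.09% → 70.46
  cs: 6.93/32.5 = 21.32% → 106.62
  math: 6.97/32.5 = 21.45% → 107.23
Step 3: Verify: sum of allocations ≈ 500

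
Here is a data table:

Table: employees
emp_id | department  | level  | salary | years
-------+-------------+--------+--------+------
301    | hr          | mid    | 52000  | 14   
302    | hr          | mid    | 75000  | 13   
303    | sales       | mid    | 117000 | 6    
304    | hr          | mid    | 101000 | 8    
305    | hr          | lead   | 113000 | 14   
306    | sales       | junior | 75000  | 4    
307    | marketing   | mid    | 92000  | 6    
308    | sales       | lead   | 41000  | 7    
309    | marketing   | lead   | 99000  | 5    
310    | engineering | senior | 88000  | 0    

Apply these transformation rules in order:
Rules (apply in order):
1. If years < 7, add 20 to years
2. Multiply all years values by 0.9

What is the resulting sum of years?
159.3

Step 1: Apply Rule 1 - Add 20 to records with years < 7
  - 5 records affected: 21 + (5 × 20) = 121
  - Unaffected records: 56
  - Sum after Rule 1: 177
Step 2: Apply Rule 2 - Multiply all by 0.9
  - 177 × 0.9 = 159.3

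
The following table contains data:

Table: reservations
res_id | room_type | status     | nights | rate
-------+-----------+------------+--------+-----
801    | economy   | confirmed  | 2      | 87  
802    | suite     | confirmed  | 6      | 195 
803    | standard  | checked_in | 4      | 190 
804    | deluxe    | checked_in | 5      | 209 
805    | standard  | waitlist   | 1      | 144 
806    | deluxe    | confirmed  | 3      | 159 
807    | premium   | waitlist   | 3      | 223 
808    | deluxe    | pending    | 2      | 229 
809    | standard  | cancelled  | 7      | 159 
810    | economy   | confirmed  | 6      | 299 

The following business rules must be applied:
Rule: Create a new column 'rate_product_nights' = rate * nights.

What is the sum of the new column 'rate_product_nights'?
7804

Step 1: For each record, compute rate * nights
Example calculations:
  87 * 2 = 174
  195 * 6 = 1170
  190 * 4 = 760
  ...
Step 2: Sum all derived values
Step 3: Total = 7804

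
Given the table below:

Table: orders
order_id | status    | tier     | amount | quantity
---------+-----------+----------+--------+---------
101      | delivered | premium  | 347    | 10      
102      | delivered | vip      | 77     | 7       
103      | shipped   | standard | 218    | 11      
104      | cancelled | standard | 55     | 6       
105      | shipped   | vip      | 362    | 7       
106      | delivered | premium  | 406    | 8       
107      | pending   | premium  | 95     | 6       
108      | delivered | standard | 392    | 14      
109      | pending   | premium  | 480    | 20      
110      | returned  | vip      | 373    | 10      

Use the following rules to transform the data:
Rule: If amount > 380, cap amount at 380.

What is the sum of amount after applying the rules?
2667

Step 1: 3 records have amount > 380
Step 2: These records originally summed to 1278
Step 3: After capping: 3 × 380 = 1140
Step 4: Unaffected records sum: 1527
Step 5: Final sum = 1140 + 1527 = 2667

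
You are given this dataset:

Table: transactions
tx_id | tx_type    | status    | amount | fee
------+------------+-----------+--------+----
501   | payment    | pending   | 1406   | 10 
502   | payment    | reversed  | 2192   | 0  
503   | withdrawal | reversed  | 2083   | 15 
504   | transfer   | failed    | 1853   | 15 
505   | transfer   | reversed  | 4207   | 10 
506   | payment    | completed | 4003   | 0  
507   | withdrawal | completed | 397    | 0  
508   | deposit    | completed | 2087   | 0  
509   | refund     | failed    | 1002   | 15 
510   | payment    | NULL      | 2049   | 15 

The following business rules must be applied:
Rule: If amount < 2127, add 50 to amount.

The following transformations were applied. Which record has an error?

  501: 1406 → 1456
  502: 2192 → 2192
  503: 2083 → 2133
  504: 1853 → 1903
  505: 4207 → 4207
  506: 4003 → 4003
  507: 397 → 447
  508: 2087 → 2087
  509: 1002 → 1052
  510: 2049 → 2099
Record 508 has an error. The correct transformed value should be 2137, not 2087.

Step 1: Check each record against the rule
Step 2: Record 508 has amount = 2087
Step 3: Since 2087 < 2127, the bonus should have been applied
Step 4: Correct value = 2137, but claimed value = 2087
Conclusion: Record 508 has the error.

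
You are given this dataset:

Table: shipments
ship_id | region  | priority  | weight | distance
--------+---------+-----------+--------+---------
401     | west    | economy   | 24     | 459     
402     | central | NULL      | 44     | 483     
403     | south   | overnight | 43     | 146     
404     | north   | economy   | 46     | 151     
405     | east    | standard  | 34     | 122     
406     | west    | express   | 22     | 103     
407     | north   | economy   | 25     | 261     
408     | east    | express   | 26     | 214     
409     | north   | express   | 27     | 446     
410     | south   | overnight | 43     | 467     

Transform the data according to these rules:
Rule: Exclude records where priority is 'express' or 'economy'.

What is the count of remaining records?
4

Step 1: Count records to exclude
  - 3 (express) + 3 (economy) = 6 records
Step 2: Total records: 10
Step 3: Remaining = 10 - 6 = 4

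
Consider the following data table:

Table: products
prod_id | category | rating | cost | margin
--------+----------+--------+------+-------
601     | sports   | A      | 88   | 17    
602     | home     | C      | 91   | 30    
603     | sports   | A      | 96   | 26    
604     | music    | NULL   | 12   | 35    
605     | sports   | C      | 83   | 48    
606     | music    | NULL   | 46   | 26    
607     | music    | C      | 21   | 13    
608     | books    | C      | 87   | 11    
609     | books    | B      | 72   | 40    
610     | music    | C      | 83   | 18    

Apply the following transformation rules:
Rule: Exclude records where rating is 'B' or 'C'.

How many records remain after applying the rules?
4

Step 1: Count records to exclude
  - 1 (B) + 5 (C) = 6 records
Step 2: Total records: 10
Step 3: Remaining = 10 - 6 = 4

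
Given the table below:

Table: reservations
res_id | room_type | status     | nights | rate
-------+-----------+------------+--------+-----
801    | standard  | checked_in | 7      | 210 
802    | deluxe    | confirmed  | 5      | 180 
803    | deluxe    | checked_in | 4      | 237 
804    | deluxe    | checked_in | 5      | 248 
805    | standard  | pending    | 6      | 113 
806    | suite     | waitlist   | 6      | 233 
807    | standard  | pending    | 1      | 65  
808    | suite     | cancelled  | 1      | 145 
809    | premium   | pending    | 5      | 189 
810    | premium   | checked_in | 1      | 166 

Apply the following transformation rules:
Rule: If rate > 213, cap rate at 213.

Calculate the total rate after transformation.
1707

Step 1: 3 records have rate > 213
Step 2: These records originally summed to 718
Step 3: After capping: 3 × 213 = 639
Step 4: Unaffected records sum: 1068
Step 5: Final sum = 639 + 1068 = 1707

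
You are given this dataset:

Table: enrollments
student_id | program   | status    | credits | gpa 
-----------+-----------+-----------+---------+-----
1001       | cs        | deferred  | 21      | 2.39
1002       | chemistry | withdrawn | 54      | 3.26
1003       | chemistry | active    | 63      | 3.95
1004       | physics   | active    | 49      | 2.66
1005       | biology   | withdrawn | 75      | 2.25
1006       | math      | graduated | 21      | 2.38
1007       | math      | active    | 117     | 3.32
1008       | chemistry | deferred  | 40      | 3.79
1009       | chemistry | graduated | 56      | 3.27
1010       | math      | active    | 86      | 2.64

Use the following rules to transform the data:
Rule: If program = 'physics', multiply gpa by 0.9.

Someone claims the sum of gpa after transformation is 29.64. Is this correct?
Yes, the result is correct.

Step 1: Calculate the correct sum after transformation
Step 2: Apply multiplier 0.9 to records where program = 'physics'
Step 3: Correct result = 29.64
Step 4: Claimed result = 29.64
Step 5: 29.64 = 29.64 ✓
Conclusion: The claimed result is correct.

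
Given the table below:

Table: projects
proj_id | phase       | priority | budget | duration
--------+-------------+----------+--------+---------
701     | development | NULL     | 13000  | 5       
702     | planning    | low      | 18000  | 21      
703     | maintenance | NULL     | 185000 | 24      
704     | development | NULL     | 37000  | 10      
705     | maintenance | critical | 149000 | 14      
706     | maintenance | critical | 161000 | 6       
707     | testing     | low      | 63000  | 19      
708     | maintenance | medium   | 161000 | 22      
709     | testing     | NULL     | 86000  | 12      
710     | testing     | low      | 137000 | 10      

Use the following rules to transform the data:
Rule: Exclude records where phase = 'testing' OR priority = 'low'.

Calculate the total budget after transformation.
706000

Step 1: Find records where phase = 'testing' OR priority = 'low'
Step 2: 4 records match, summing to 304000
Step 3: Original sum: 1010000
Step 4: Remaining sum = 1010000 - 304000 = 706000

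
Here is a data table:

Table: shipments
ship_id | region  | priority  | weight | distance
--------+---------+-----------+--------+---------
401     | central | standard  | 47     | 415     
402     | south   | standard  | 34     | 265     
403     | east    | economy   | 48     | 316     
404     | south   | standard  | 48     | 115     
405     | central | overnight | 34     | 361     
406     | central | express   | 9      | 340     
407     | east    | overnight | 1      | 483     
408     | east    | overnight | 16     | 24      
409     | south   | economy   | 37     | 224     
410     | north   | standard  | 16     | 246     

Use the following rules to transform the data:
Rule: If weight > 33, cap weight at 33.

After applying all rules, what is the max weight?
33

Step 1: Original maximum weight = 48
Step 2: Apply cap at 33
Step 3: 6 records had weight > 33 and were capped
Step 4: Maximum after transformation = 33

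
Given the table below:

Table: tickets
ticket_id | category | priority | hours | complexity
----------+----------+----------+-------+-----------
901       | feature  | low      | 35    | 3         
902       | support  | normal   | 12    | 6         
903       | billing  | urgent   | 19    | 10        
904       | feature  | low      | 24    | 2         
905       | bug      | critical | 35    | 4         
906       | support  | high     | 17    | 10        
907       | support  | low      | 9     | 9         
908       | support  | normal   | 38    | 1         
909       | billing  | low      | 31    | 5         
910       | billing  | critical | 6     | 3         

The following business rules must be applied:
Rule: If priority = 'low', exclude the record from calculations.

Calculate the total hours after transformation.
127

Step 1: Identify records where priority = 'low'
Step 2: The excluded records sum to 99
Step 3: Original total hours = 226
Step 4: Remaining total = 226 - 99 = 127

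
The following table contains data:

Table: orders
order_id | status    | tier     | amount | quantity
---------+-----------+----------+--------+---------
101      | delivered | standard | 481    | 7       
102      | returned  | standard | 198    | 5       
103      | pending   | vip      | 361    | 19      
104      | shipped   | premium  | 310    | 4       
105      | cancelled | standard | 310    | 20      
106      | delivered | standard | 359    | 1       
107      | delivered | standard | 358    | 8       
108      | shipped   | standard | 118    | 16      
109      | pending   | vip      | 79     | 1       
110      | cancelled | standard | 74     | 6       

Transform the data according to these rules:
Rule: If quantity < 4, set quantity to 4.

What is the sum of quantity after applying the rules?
93

Step 1: 2 records have quantity < 4
Step 2: These records originally summed to 2
Step 3: After setting to minimum: 2 × 4 = 8
Step 4: Unaffected records sum: 85
Step 5: Final sum = 8 + 85 = 93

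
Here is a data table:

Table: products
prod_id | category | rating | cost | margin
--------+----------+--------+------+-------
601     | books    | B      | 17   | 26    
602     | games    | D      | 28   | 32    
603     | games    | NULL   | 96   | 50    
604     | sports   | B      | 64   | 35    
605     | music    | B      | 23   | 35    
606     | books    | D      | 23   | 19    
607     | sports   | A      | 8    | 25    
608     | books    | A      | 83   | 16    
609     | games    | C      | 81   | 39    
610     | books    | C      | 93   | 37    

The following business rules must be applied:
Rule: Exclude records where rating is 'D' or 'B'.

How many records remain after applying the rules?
5

Step 1: Count records to exclude
  - 2 (D) + 3 (B) = 5 records
Step 2: Total records: 10
Step 3: Remaining = 10 - 5 = 5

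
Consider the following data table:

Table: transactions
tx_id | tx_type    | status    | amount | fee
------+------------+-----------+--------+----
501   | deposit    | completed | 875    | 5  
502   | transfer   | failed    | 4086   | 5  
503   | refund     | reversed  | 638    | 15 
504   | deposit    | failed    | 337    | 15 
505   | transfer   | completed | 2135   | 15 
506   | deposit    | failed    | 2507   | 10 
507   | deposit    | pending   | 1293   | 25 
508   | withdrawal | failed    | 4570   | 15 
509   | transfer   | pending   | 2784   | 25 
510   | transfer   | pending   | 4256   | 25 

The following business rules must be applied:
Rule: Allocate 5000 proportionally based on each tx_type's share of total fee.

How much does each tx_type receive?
deposit: 1774.19, refund: 483.87, transfer: 2258.06, withdrawal: 483.87

Step 1: Calculate total fee = 155
Step 2: Calculate each tx_type's proportion:
  deposit: 55/155 = 35.48% → 1774.19
  refund: 15/155 = 9.68% → 483.87
  transfer: 70/155 = 45.16% → 2258.06
  withdrawal: 15/155 = 9.68% → 483.87
Step 3: Verify: sum of allocations ≈ 5000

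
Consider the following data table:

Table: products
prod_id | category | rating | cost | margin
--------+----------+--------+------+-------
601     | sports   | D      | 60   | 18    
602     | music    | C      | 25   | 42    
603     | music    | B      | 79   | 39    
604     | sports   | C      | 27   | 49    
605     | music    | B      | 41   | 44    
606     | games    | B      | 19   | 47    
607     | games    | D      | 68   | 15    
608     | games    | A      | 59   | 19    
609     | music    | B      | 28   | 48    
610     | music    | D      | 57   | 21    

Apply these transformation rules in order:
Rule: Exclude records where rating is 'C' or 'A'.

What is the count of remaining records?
7

Step 1: Count records to exclude
  - 2 (C) + 1 (A) = 3 records
Step 2: Total records: 10
Step 3: Remaining = 10 - 3 = 7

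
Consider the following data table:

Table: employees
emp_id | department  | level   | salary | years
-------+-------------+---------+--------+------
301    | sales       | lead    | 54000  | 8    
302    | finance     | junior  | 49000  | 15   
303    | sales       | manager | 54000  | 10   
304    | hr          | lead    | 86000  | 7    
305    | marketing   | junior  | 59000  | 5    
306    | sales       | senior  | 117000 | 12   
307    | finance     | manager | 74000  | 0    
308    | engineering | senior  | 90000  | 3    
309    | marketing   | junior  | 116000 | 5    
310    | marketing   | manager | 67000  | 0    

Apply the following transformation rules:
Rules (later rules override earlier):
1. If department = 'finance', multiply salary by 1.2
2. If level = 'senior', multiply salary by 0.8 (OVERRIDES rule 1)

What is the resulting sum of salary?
749200.0

Step 1: Rule 2 takes priority for records with level = 'senior'
  - 2 records: 207000 × 0.8 = 165600.0
Step 2: Rule 1 applies to remaining records with department = 'finance'
  - 2 records: 123000 × 1.2 = 147600.0
Step 3: Other records unchanged: 436000
Step 4: Final sum = 165600.0 + 147600.0 + 436000 = 749200.0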